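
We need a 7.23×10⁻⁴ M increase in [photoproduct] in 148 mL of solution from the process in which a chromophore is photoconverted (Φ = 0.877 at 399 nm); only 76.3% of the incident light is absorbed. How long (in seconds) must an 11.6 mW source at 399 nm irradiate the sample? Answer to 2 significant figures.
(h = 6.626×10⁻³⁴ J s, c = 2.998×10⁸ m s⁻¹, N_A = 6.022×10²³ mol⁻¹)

t ≈ 4100 s

Product: (7.23×10⁻⁴ M)(0.148 L) = 1.070×10⁻⁴ mol.
Photons that must be absorbed: 1.070×10⁻⁴ / 0.877 = 1.220×10⁻⁴ mol.
Incident photons needed: 1.220×10⁻⁴ / 0.763 = 1.599×10⁻⁴ mol.
Photon energy: hc/λ = 4.979×10⁻¹⁹ J; per mole, 2.998×10⁵ J mol⁻¹.
Energy required: 1.599×10⁻⁴ × 2.998×10⁵ = 47.94 J.
Time: 47.94 J / 0.0116 W = 4100 s.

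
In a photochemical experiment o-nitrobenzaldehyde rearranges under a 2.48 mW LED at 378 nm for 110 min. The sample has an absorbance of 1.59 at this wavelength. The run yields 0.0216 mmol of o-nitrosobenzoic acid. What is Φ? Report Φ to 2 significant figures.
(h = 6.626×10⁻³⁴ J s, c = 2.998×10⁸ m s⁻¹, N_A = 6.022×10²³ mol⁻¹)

Product: 0.0216 mmol = 2.16×10⁻⁵ mol.
Photon energy at 378 nm: hc/λ = (6.626×10⁻³⁴)(2.998×10⁸)/(378×10⁻⁹) = 5.255×10⁻¹⁹ J.
Energy delivered: (2.48 mW)(6600 s) = 16.37 J.
Photons incident: 16.37 / 5.255×10⁻¹⁹ = 3.115×10¹⁹, i.e. 3.115×10¹⁹/6.022×10²³ = 5.173×10⁻⁵ mol.
Fraction absorbed: 1 − 10^(−1.59) = 0.9743.
Photons absorbed: 0.9743 × 5.173×10⁻⁵ = 5.040×10⁻⁵ mol.
Φ = 2.16×10⁻⁵ mol / 5.040×10⁻⁵ mol photons = 0.43.

Φ = 0.43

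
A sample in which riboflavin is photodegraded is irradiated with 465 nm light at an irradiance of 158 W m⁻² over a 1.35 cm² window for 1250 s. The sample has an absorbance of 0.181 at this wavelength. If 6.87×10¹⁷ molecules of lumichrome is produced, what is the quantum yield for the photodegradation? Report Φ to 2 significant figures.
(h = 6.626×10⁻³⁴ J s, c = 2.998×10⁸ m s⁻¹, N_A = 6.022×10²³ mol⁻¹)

Product: 6.87×10¹⁷ / 6.022×10²³ = 1.141×10⁻⁶ mol.
Photon energy at 465 nm: hc/λ = (6.626×10⁻³⁴)(2.998×10⁸)/(465×10⁻⁹) = 4.272×10⁻¹⁹ J.
Energy delivered: (158 W m⁻²)(1.35×10⁻⁴ m²)(1250 s) = 26.66 J.
Photons incident: 26.66 / 4.272×10⁻¹⁹ = 6.241×10¹⁹, i.e. 6.241×10¹⁹/6.022×10²³ = 1.036×10⁻⁴ mol.
Fraction absorbed: 1 − 10^(−0.181) = 0.3408.
Photons absorbed: 0.3408 × 1.036×10⁻⁴ = 3.531×10⁻⁵ mol.
Φ = 1.141×10⁻⁶ mol / 3.531×10⁻⁵ mol photons = 0.032.

Φ = 0.032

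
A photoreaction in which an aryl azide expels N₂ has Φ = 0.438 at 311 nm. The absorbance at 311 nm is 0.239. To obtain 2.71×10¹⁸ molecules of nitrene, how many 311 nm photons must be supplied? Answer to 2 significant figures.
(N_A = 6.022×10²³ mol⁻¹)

Product: 2.71×10¹⁸ / 6.022×10²³ = 4.500×10⁻⁶ mol.
Photons that must be absorbed: 4.500×10⁻⁶ / 0.438 = 1.027×10⁻⁵ mol.
Fraction absorbed: 1 − 10^(−0.239) = 0.4232.
Incident photons needed: 1.027×10⁻⁵ / 0.4232 = 2.427×10⁻⁵ mol.
Photon count: 2.427×10⁻⁵ × 6.022×10²³ = 1.5×10¹⁹.

1.5×10¹⁹ photons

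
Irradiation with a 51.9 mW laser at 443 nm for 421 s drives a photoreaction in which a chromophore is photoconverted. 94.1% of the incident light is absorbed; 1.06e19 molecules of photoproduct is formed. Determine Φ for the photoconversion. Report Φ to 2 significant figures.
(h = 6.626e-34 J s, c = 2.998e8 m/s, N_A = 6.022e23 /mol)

Product: 1.06e19 / 6.022e23 = 1.760e-5 mol.
Photon energy at 443 nm: hc/λ = (6.626e-34)(2.998e8)/(443e-9) = 4.484e-19 J.
Energy delivered: (51.9 mW)(421 s) = 21.85 J.
Photons incident: 21.85 / 4.484e-19 = 4.873e19, i.e. 4.873e19/6.022e23 = 8.092e-5 mol.
Photons absorbed: 0.941 × 8.092e-5 = 7.615e-5 mol.
Φ = 1.760e-5 mol / 7.615e-5 mol photons = 0.23.

Φ = 0.23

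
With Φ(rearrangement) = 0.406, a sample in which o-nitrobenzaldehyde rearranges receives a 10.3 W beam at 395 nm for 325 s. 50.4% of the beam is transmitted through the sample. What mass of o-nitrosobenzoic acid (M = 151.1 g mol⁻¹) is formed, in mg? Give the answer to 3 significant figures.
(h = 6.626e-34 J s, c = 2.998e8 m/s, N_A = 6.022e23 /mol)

Photon energy at 395 nm: hc/λ = (6.626e-34)(2.998e8)/(395e-9) = 5.029e-19 J.
Energy delivered: (10.3 W)(325 s) = 3348 J.
Photons incident: 3348 / 5.029e-19 = 6.657e21, i.e. 6.657e21/6.022e23 = 0.01105 mol.
Fraction absorbed: 1 − 50.4/100 = 0.4960.
Photons absorbed: 0.4960 × 0.01105 = 0.005481 mol.
Product: Φ × n_abs = 0.406 × 0.005481 = 0.002225 mol.
Mass: 0.002225 × 151.1 = 0.3362 g = 336 mg.

336 mg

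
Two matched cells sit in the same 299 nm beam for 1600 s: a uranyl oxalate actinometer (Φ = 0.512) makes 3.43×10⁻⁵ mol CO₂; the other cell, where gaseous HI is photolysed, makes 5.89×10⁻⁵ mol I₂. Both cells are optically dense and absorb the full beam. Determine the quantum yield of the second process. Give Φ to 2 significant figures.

Φ = 0.88

Photons absorbed by the actinometer: 3.43×10⁻⁵ / 0.512 = 6.699×10⁻⁵ mol.
Φ(unknown) = 5.89×10⁻⁵ / 6.699×10⁻⁵ = 0.88.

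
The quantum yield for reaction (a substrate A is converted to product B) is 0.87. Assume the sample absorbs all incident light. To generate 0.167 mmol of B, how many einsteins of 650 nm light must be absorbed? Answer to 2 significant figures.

1.9×10⁻⁴ einstein

Product: 0.167 mmol = 1.67×10⁻⁴ mol.
Photons that must be absorbed: 1.67×10⁻⁴ / 0.87 = 1.920×10⁻⁴ mol.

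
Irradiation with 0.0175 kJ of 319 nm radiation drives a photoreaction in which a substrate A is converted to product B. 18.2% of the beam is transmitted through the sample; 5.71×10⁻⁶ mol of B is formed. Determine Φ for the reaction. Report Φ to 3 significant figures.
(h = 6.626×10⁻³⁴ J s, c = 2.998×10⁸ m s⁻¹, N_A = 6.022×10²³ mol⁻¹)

Photon energy at 319 nm: hc/λ = (6.626×10⁻³⁴)(2.998×10⁸)/(319×10⁻⁹) = 6.227×10⁻¹⁹ J.
Incident energy: 0.0175 kJ = 17.5 J.
Photons incident: 17.5 / 6.227×10⁻¹⁹ = 2.810×10¹⁹, i.e. 2.810×10¹⁹/6.022×10²³ = 4.666×10⁻⁵ mol.
Fraction absorbed: 1 − 18.2/100 = 0.8180.
Photons absorbed: 0.8180 × 4.666×10⁻⁵ = 3.817×10⁻⁵ mol.
Φ = 5.71×10⁻⁶ mol / 3.817×10⁻⁵ mol photons = 0.150.

Φ = 0.150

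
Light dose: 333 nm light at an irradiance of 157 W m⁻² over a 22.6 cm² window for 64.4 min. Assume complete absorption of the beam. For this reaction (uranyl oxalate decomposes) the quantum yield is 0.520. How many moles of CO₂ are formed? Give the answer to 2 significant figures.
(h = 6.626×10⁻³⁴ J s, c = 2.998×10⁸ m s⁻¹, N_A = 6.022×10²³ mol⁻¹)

0.0020 mol

Photon energy at 333 nm: hc/λ = (6.626×10⁻³⁴)(2.998×10⁸)/(333×10⁻⁹) = 5.965×10⁻¹⁹ J.
Energy delivered: (157 W m⁻²)(22.6×10⁻⁴ m²)(3864 s) = 1371 J.
Photons incident: 1371 / 5.965×10⁻¹⁹ = 2.298×10²¹, i.e. 2.298×10²¹/6.022×10²³ = 0.003816 mol.
Product: Φ × n_abs = 0.520 × 0.003816 = 0.001984 mol.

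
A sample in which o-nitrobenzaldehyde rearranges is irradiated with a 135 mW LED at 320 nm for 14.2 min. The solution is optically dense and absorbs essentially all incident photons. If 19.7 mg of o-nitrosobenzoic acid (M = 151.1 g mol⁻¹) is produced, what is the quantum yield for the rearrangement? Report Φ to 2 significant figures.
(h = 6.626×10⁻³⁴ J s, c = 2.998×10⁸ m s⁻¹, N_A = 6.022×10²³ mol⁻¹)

Product: 19.7 mg / 151.1 g mol⁻¹ = 1.304×10⁻⁴ mol.
Photon energy at 320 nm: hc/λ = (6.626×10⁻³⁴)(2.998×10⁸)/(320×10⁻⁹) = 6.208×10⁻¹⁹ J.
Energy delivered: (135 mW)(852 s) = 115.0 J.
Photons incident: 115.0 / 6.208×10⁻¹⁹ = 1.852×10²⁰, i.e. 1.852×10²⁰/6.022×10²³ = 3.075×10⁻⁴ mol.
Φ = 1.304×10⁻⁴ mol / 3.075×10⁻⁴ mol photons = 0.42.

Φ = 0.42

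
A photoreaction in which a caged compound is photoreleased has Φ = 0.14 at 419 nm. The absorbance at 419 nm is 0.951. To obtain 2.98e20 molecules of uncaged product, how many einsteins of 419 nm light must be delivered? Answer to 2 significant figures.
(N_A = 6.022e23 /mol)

0.0040 einstein

Product: 2.98e20 / 6.022e23 = 4.949e-4 mol.
Photons that must be absorbed: 4.949e-4 / 0.14 = 0.003535 mol.
Fraction absorbed: 1 − 10^(−0.951) = 0.8881.
Incident photons needed: 0.003535 / 0.8881 = 0.003980 mol.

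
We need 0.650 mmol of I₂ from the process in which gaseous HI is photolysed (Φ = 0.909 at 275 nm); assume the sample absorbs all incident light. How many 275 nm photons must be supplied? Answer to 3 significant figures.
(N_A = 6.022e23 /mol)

Product: 0.650 mmol = 6.50e-4 mol.
Photons that must be absorbed: 6.50e-4 / 0.909 = 7.151e-4 mol.
Photon count: 7.151e-4 × 6.022e23 = 4.31e20.

4.31e20 photons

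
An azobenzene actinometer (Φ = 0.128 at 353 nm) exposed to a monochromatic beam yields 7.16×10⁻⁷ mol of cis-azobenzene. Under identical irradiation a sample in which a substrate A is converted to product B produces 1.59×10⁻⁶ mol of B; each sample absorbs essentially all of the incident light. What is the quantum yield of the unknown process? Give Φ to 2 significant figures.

Photons absorbed by the actinometer: 7.16×10⁻⁷ / 0.128 = 5.594×10⁻⁶ mol.
Φ(unknown) = 1.59×10⁻⁶ / 5.594×10⁻⁶ = 0.28.

Φ = 0.28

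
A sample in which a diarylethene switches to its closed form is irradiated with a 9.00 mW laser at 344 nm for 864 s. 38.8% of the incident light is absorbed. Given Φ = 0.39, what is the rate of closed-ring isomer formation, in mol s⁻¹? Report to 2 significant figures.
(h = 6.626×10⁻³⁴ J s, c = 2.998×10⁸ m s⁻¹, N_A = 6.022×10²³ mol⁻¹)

Photon energy at 344 nm: hc/λ = (6.626×10⁻³⁴)(2.998×10⁸)/(344×10⁻⁹) = 5.775×10⁻¹⁹ J.
Energy delivered: (9.00 mW)(864 s) = 7.776 J.
Photons incident: 7.776 / 5.775×10⁻¹⁹ = 1.346×10¹⁹, i.e. 1.346×10¹⁹/6.022×10²³ = 2.235×10⁻⁵ mol.
Photons absorbed: 0.388 × 2.235×10⁻⁵ = 8.672×10⁻⁶ mol.
Product formed: 0.39 × 8.672×10⁻⁶ = 3.382×10⁻⁶ mol.
Rate: 3.382×10⁻⁶ / 864 s = 3.9×10⁻⁹ mol s⁻¹.

3.9×10⁻⁹ mol s⁻¹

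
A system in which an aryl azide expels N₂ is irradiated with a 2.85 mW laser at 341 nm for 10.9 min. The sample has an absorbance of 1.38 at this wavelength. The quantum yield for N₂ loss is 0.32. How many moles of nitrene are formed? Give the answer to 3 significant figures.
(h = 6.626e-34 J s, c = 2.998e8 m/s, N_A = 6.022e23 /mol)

Photon energy at 341 nm: hc/λ = (6.626e-34)(2.998e8)/(341e-9) = 5.825e-19 J.
Energy delivered: (2.85 mW)(654 s) = 1.864 J.
Photons incident: 1.864 / 5.825e-19 = 3.200e18, i.e. 3.200e18/6.022e23 = 5.314e-6 mol.
Fraction absorbed: 1 − 10^(−1.38) = 0.9583.
Photons absorbed: 0.9583 × 5.314e-6 = 5.092e-6 mol.
Product: Φ × n_abs = 0.32 × 5.092e-6 = 1.629e-6 mol.

1.63e-6 mol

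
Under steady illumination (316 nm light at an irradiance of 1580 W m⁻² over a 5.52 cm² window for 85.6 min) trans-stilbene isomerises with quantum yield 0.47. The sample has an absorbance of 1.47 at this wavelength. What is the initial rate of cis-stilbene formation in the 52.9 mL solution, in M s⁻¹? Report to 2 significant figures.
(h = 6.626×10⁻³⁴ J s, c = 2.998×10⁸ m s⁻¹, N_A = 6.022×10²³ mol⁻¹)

Photon energy at 316 nm: hc/λ = (6.626×10⁻³⁴)(2.998×10⁸)/(316×10⁻⁹) = 6.286×10⁻¹⁹ J.
Energy delivered: (1580 W m⁻²)(5.52×10⁻⁴ m²)(5136 s) = 4479 J.
Photons incident: 4479 / 6.286×10⁻¹⁹ = 7.125×10²¹, i.e. 7.125×10²¹/6.022×10²³ = 0.01183 mol.
Fraction absorbed: 1 − 10^(−1.47) = 0.9661.
Photons absorbed: 0.9661 × 0.01183 = 0.01143 mol.
Product formed: 0.47 × 0.01143 = 0.005372 mol.
Rate: 0.005372 mol / (5136 s × 0.0529 L) = 2.0×10⁻⁵ M s⁻¹.

2.0×10⁻⁵ M s⁻¹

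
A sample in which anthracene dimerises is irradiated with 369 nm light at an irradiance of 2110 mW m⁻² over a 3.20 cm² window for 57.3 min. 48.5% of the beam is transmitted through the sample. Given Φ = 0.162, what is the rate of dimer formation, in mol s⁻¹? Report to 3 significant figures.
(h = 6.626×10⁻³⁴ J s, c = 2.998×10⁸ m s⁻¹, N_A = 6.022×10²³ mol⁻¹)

1.74×10⁻¹⁰ mol s⁻¹

Photon energy at 369 nm: hc/λ = (6.626×10⁻³⁴)(2.998×10⁸)/(369×10⁻⁹) = 5.383×10⁻¹⁹ J.
Energy delivered: (2110 mW m⁻²)(3.20×10⁻⁴ m²)(3438 s) = 2.321 J.
Photons incident: 2.321 / 5.383×10⁻¹⁹ = 4.312×10¹⁸, i.e. 4.312×10¹⁸/6.022×10²³ = 7.160×10⁻⁶ mol.
Fraction absorbed: 1 − 48.5/100 = 0.5150.
Photons absorbed: 0.5150 × 7.160×10⁻⁶ = 3.687×10⁻⁶ mol.
Product formed: 0.162 × 3.687×10⁻⁶ = 5.973×10⁻⁷ mol.
Rate: 5.973×10⁻⁷ / 3438 s = 1.74×10⁻¹⁰ mol s⁻¹.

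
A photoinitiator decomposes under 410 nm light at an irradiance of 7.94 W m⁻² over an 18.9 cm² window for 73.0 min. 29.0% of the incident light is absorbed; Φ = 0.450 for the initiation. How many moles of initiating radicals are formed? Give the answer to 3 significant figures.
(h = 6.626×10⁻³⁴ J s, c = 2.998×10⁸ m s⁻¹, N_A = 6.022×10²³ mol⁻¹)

2.94×10⁻⁵ mol

Photon energy at 410 nm: hc/λ = (6.626×10⁻³⁴)(2.998×10⁸)/(410×10⁻⁹) = 4.845×10⁻¹⁹ J.
Energy delivered: (7.94 W m⁻²)(18.9×10⁻⁴ m²)(4380 s) = 65.73 J.
Photons incident: 65.73 / 4.845×10⁻¹⁹ = 1.357×10²⁰, i.e. 1.357×10²⁰/6.022×10²³ = 2.253×10⁻⁴ mol.
Photons absorbed: 0.290 × 2.253×10⁻⁴ = 6.534×10⁻⁵ mol.
Product: Φ × n_abs = 0.450 × 6.534×10⁻⁵ = 2.940×10⁻⁵ mol.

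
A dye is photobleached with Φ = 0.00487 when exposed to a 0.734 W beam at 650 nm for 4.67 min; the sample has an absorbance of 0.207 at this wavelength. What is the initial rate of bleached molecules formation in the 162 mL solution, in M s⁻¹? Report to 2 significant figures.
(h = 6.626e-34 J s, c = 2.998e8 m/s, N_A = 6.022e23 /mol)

4.5e-8 M s⁻¹

Photon energy at 650 nm: hc/λ = (6.626e-34)(2.998e8)/(650e-9) = 3.056e-19 J.
Energy delivered: (0.734 W)(280.2 s) = 205.7 J.
Photons incident: 205.7 / 3.056e-19 = 6.731e20, i.e. 6.731e20/6.022e23 = 0.001118 mol.
Fraction absorbed: 1 − 10^(−0.207) = 0.3791.
Photons absorbed: 0.3791 × 0.001118 = 4.238e-4 mol.
Product formed: 0.00487 × 4.238e-4 = 2.064e-6 mol.
Rate: 2.064e-6 mol / (280.2 s × 0.162 L) = 4.5e-8 M s⁻¹.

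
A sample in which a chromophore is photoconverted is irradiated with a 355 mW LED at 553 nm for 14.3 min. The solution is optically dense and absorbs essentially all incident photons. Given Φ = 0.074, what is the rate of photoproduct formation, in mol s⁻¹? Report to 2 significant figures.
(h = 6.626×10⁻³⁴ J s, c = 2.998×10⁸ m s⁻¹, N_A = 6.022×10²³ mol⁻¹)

Photon energy at 553 nm: hc/λ = (6.626×10⁻³⁴)(2.998×10⁸)/(553×10⁻⁹) = 3.592×10⁻¹⁹ J.
Energy delivered: (355 mW)(858 s) = 304.6 J.
Photons incident: 304.6 / 3.592×10⁻¹⁹ = 8.480×10²⁰, i.e. 8.480×10²⁰/6.022×10²³ = 0.001408 mol.
Product formed: 0.074 × 0.001408 = 1.042×10⁻⁴ mol.
Rate: 1.042×10⁻⁴ / 858 s = 1.2×10⁻⁷ mol s⁻¹.

1.2×10⁻⁷ mol s⁻¹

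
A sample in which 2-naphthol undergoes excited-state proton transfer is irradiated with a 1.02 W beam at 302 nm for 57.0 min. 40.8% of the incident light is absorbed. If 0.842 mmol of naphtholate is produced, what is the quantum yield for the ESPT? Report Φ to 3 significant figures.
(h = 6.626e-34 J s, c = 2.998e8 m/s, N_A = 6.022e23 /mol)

Φ = 0.234

Product: 0.842 mmol = 8.42e-4 mol.
Photon energy at 302 nm: hc/λ = (6.626e-34)(2.998e8)/(302e-9) = 6.578e-19 J.
Energy delivered: (1.02 W)(3420 s) = 3488 J.
Photons incident: 3488 / 6.578e-19 = 5.303e21, i.e. 5.303e21/6.022e23 = 0.008806 mol.
Photons absorbed: 0.408 × 0.008806 = 0.003593 mol.
Φ = 8.42e-4 mol / 0.003593 mol photons = 0.234.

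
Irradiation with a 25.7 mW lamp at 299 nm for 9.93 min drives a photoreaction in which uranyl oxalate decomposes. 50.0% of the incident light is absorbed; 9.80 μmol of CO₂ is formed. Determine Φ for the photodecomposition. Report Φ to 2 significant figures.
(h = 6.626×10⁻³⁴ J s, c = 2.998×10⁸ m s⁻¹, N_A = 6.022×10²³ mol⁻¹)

Product: 9.80 μmol = 9.80×10⁻⁶ mol.
Photon energy at 299 nm: hc/λ = (6.626×10⁻³⁴)(2.998×10⁸)/(299×10⁻⁹) = 6.644×10⁻¹⁹ J.
Energy delivered: (25.7 mW)(595.8 s) = 15.31 J.
Photons incident: 15.31 / 6.644×10⁻¹⁹ = 2.304×10¹⁹, i.e. 2.304×10¹⁹/6.022×10²³ = 3.826×10⁻⁵ mol.
Photons absorbed: 0.500 × 3.826×10⁻⁵ = 1.913×10⁻⁵ mol.
Φ = 9.80×10⁻⁶ mol / 1.913×10⁻⁵ mol photons = 0.51.

Φ = 0.51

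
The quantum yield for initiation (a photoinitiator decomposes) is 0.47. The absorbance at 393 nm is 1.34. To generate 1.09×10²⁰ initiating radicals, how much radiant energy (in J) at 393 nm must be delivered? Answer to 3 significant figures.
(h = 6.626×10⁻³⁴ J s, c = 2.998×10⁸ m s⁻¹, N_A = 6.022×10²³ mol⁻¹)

123 J

Product: 1.09×10²⁰ / 6.022×10²³ = 1.810×10⁻⁴ mol.
Photons that must be absorbed: 1.810×10⁻⁴ / 0.47 = 3.851×10⁻⁴ mol.
Fraction absorbed: 1 − 10^(−1.34) = 0.9543.
Incident photons needed: 3.851×10⁻⁴ / 0.9543 = 4.035×10⁻⁴ mol.
Photon energy: hc/λ = 5.055×10⁻¹⁹ J; per mole, 3.044×10⁵ J mol⁻¹.
Energy required: 4.035×10⁻⁴ × 3.044×10⁵ = 123 J.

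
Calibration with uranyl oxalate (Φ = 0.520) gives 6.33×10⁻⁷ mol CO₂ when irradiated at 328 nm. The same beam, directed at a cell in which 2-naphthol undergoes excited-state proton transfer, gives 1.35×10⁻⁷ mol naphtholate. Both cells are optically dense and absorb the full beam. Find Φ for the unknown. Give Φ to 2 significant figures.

Φ = 0.11

Photons absorbed by the actinometer: 6.33×10⁻⁷ / 0.520 = 1.217×10⁻⁶ mol.
Φ(unknown) = 1.35×10⁻⁷ / 1.217×10⁻⁶ = 0.11.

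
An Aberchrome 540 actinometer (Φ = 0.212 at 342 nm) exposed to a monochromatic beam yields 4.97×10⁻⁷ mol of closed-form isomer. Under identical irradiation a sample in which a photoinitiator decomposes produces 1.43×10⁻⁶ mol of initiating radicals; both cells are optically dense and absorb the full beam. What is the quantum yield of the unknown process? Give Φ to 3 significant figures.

Photons absorbed by the actinometer: 4.97×10⁻⁷ / 0.212 = 2.344×10⁻⁶ mol.
Φ(unknown) = 1.43×10⁻⁶ / 2.344×10⁻⁶ = 0.610.

Φ = 0.610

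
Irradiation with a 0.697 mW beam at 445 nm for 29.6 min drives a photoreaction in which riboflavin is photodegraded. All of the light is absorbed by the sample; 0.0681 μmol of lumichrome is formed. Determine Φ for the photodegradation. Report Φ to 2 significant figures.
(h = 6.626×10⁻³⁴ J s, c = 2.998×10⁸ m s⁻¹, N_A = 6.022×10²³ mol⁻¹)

Φ = 0.015

Product: 0.0681 μmol = 6.81×10⁻⁸ mol.
Photon energy at 445 nm: hc/λ = (6.626×10⁻³⁴)(2.998×10⁸)/(445×10⁻⁹) = 4.464×10⁻¹⁹ J.
Energy delivered: (0.697 mW)(1776 s) = 1.238 J.
Photons incident: 1.238 / 4.464×10⁻¹⁹ = 2.773×10¹⁸, i.e. 2.773×10¹⁸/6.022×10²³ = 4.605×10⁻⁶ mol.
Φ = 6.81×10⁻⁸ mol / 4.605×10⁻⁶ mol photons = 0.015.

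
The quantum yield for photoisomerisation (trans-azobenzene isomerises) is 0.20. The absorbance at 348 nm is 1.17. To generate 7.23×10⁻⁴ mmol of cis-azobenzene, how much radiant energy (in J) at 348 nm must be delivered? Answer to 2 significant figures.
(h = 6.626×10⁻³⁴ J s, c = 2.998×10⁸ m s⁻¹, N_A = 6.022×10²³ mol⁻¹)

1.3 J

Product: 7.23×10⁻⁴ mmol = 7.23×10⁻⁷ mol.
Photons that must be absorbed: 7.23×10⁻⁷ / 0.20 = 3.615×10⁻⁶ mol.
Fraction absorbed: 1 − 10^(−1.17) = 0.9324.
Incident photons needed: 3.615×10⁻⁶ / 0.9324 = 3.877×10⁻⁶ mol.
Photon energy: hc/λ = 5.708×10⁻¹⁹ J; per mole, 3.437×10⁵ J mol⁻¹.
Energy required: 3.877×10⁻⁶ × 3.437×10⁵ = 1.3 J.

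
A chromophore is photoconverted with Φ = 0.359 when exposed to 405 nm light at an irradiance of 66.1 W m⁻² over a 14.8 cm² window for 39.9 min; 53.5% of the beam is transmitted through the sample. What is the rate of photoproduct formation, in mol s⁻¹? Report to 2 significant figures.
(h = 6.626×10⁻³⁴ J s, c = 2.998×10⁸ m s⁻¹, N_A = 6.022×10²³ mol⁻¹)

Photon energy at 405 nm: hc/λ = (6.626×10⁻³⁴)(2.998×10⁸)/(405×10⁻⁹) = 4.905×10⁻¹⁹ J.
Energy delivered: (66.1 W m⁻²)(14.8×10⁻⁴ m²)(2394 s) = 234.2 J.
Photons incident: 234.2 / 4.905×10⁻¹⁹ = 4.775×10²⁰, i.e. 4.775×10²⁰/6.022×10²³ = 7.929×10⁻⁴ mol.
Fraction absorbed: 1 − 53.5/100 = 0.4650.
Photons absorbed: 0.4650 × 7.929×10⁻⁴ = 3.687×10⁻⁴ mol.
Product formed: 0.359 × 3.687×10⁻⁴ = 1.324×10⁻⁴ mol.
Rate: 1.324×10⁻⁴ / 2394 s = 5.5×10⁻⁸ mol s⁻¹.

5.5×10⁻⁸ mol s⁻¹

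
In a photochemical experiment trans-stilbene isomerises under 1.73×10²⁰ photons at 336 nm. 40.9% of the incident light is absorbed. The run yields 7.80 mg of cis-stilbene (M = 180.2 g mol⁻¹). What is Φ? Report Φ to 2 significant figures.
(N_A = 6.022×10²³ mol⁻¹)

Product: 7.80 mg / 180.2 g mol⁻¹ = 4.329×10⁻⁵ mol.
Moles of photons: 1.73×10²⁰ / 6.022×10²³ = 2.873×10⁻⁴ mol.
Photons absorbed: 0.409 × 2.873×10⁻⁴ = 1.175×10⁻⁴ mol.
Φ = 4.329×10⁻⁵ mol / 1.175×10⁻⁴ mol photons = 0.37.

Φ = 0.37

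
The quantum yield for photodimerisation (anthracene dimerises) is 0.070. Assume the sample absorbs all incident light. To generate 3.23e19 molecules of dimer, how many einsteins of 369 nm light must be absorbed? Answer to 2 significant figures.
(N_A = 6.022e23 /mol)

Product: 3.23e19 / 6.022e23 = 5.364e-5 mol.
Photons that must be absorbed: 5.364e-5 / 0.070 = 7.663e-4 mol.

7.7e-4 einstein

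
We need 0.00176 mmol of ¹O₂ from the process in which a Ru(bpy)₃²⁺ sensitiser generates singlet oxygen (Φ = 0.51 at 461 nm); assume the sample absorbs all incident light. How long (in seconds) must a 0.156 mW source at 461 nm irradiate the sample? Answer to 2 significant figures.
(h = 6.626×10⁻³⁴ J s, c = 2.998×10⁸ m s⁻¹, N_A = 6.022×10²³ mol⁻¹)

t ≈ 5700 s

Product: 0.00176 mmol = 1.76×10⁻⁶ mol.
Photons that must be absorbed: 1.76×10⁻⁶ / 0.51 = 3.451×10⁻⁶ mol.
Photon energy: hc/λ = 4.309×10⁻¹⁹ J; per mole, 2.595×10⁵ J mol⁻¹.
Energy required: 3.451×10⁻⁶ × 2.595×10⁵ = 0.8955 J.
Time: 0.8955 J / 0.000156 W = 5700 s.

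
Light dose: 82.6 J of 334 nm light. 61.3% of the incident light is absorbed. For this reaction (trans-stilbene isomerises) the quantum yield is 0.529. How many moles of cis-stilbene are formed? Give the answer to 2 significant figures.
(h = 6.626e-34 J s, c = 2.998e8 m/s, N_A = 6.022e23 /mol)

7.5e-5 mol

Photon energy at 334 nm: hc/λ = (6.626e-34)(2.998e8)/(334e-9) = 5.948e-19 J.
Photons incident: 82.6 / 5.948e-19 = 1.389e20, i.e. 1.389e20/6.022e23 = 2.307e-4 mol.
Photons absorbed: 0.613 × 2.307e-4 = 1.414e-4 mol.
Product: Φ × n_abs = 0.529 × 1.414e-4 = 7.480e-5 mol.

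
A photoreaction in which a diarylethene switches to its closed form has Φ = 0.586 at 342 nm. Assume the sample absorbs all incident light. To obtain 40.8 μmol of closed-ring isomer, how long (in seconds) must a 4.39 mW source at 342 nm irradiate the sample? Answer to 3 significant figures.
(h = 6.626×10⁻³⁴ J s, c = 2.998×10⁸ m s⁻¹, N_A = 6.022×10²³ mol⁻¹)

Product: 40.8 μmol = 4.08×10⁻⁵ mol.
Photons that must be absorbed: 4.08×10⁻⁵ / 0.586 = 6.962×10⁻⁵ mol.
Photon energy: hc/λ = 5.808×10⁻¹⁹ J; per mole, 3.498×10⁵ J mol⁻¹.
Energy required: 6.962×10⁻⁵ × 3.498×10⁵ = 24.35 J.
Time: 24.35 J / 0.00439 W = 5550 s.

t ≈ 5550 s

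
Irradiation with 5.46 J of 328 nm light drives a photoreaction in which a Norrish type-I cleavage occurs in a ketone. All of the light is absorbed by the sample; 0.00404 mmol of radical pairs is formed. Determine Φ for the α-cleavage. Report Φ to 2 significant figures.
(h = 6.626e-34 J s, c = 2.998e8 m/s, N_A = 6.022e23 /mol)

Φ = 0.27

Product: 0.00404 mmol = 4.04e-6 mol.
Photon energy at 328 nm: hc/λ = (6.626e-34)(2.998e8)/(328e-9) = 6.056e-19 J.
Photons incident: 5.46 / 6.056e-19 = 9.016e18, i.e. 9.016e18/6.022e23 = 1.497e-5 mol.
Φ = 4.04e-6 mol / 1.497e-5 mol photons = 0.27.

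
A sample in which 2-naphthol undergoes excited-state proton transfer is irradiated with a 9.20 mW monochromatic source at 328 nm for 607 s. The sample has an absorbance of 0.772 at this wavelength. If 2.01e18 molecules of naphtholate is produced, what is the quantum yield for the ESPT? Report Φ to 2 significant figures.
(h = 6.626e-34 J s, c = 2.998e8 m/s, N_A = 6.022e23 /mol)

Φ = 0.26

Product: 2.01e18 / 6.022e23 = 3.338e-6 mol.
Photon energy at 328 nm: hc/λ = (6.626e-34)(2.998e8)/(328e-9) = 6.056e-19 J.
Energy delivered: (9.20 mW)(607 s) = 5.584 J.
Photons incident: 5.584 / 6.056e-19 = 9.221e18, i.e. 9.221e18/6.022e23 = 1.531e-5 mol.
Fraction absorbed: 1 − 10^(−0.772) = 0.8310.
Photons absorbed: 0.8310 × 1.531e-5 = 1.272e-5 mol.
Φ = 3.338e-6 mol / 1.272e-5 mol photons = 0.26.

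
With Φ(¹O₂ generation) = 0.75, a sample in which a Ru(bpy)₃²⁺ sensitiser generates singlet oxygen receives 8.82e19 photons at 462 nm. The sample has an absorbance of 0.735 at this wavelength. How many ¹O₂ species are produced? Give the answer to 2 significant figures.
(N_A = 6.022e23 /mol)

5.4e19 species

Moles of photons: 8.82e19 / 6.022e23 = 1.465e-4 mol.
Fraction absorbed: 1 − 10^(−0.735) = 0.8159.
Photons absorbed: 0.8159 × 1.465e-4 = 1.195e-4 mol.
Product: Φ × n_abs = 0.75 × 1.195e-4 = 8.963e-5 mol.
As a count: 8.963e-5 × 6.022e23 = 5.4e19.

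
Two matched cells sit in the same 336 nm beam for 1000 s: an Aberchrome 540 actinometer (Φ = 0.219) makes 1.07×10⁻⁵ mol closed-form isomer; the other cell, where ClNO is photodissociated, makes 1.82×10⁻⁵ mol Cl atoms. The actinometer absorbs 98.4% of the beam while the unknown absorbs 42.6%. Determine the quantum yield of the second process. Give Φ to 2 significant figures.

Φ = 0.86

Photons absorbed by the actinometer: 1.07×10⁻⁵ / 0.219 = 4.886×10⁻⁵ mol.
Incident flux: 4.886×10⁻⁵ / 0.984 = 4.965×10⁻⁵ einstein.
Absorbed by unknown: 0.426 × 4.965×10⁻⁵ = 2.115×10⁻⁵ mol.
Φ(unknown) = 1.82×10⁻⁵ / 2.115×10⁻⁵ = 0.86.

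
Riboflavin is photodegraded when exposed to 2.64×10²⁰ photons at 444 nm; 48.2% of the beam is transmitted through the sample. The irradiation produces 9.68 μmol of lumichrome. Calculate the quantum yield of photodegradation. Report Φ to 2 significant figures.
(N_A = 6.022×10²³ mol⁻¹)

Φ = 0.043

Product: 9.68 μmol = 9.68×10⁻⁶ mol.
Moles of photons: 2.64×10²⁰ / 6.022×10²³ = 4.384×10⁻⁴ mol.
Fraction absorbed: 1 − 48.2/100 = 0.5180.
Photons absorbed: 0.5180 × 4.384×10⁻⁴ = 2.271×10⁻⁴ mol.
Φ = 9.68×10⁻⁶ mol / 2.271×10⁻⁴ mol photons = 0.043.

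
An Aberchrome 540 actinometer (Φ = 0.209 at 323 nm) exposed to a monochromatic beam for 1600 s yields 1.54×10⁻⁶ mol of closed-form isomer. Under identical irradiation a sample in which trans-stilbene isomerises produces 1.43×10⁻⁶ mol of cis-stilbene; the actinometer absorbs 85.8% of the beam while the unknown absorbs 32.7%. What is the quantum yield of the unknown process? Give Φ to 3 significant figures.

Photons absorbed by the actinometer: 1.54×10⁻⁶ / 0.209 = 7.368×10⁻⁶ mol.
Incident flux: 7.368×10⁻⁶ / 0.858 = 8.587×10⁻⁶ einstein.
Absorbed by unknown: 0.327 × 8.587×10⁻⁶ = 2.808×10⁻⁶ mol.
Φ(unknown) = 1.43×10⁻⁶ / 2.808×10⁻⁶ = 0.509.

Φ = 0.509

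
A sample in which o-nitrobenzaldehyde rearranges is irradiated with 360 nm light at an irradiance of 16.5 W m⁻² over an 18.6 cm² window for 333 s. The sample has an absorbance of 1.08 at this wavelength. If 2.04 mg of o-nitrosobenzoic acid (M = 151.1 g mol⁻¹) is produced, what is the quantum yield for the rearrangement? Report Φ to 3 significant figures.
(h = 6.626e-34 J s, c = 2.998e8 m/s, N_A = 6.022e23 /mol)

Φ = 0.479

Product: 2.04 mg / 151.1 g mol⁻¹ = 1.350e-5 mol.
Photon energy at 360 nm: hc/λ = (6.626e-34)(2.998e8)/(360e-9) = 5.518e-19 J.
Energy delivered: (16.5 W m⁻²)(18.6e-4 m²)(333 s) = 10.22 J.
Photons incident: 10.22 / 5.518e-19 = 1.852e19, i.e. 1.852e19/6.022e23 = 3.075e-5 mol.
Fraction absorbed: 1 − 10^(−1.08) = 0.9168.
Photons absorbed: 0.9168 × 3.075e-5 = 2.819e-5 mol.
Φ = 1.350e-5 mol / 2.819e-5 mol photons = 0.479.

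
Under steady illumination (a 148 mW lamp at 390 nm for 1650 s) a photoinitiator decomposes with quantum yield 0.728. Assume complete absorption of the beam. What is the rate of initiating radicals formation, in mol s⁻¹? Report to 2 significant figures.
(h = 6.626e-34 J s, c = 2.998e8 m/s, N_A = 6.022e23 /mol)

Photon energy at 390 nm: hc/λ = (6.626e-34)(2.998e8)/(390e-9) = 5.094e-19 J.
Energy delivered: (148 mW)(1650 s) = 244.2 J.
Photons incident: 244.2 / 5.094e-19 = 4.794e20, i.e. 4.794e20/6.022e23 = 7.961e-4 mol.
Product formed: 0.728 × 7.961e-4 = 5.796e-4 mol.
Rate: 5.796e-4 / 1650 s = 3.5e-7 mol s⁻¹.

3.5e-7 mol s⁻¹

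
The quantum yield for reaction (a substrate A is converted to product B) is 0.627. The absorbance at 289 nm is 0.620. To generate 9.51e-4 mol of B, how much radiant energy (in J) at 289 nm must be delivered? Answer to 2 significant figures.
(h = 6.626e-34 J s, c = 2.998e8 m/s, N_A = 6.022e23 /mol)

830 J

Photons that must be absorbed: 9.51e-4 / 0.627 = 0.001517 mol.
Fraction absorbed: 1 − 10^(−0.620) = 0.7601.
Incident photons needed: 0.001517 / 0.7601 = 0.001996 mol.
Photon energy: hc/λ = 6.874e-19 J; per mole, 4.140e5 J mol⁻¹.
Energy required: 0.001996 × 4.140e5 = 830 J.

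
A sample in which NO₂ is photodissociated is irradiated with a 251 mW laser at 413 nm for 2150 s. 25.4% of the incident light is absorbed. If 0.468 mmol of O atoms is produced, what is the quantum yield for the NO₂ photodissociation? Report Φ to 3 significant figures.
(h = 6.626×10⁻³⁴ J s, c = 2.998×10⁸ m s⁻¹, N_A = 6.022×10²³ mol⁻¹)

Product: 0.468 mmol = 4.68×10⁻⁴ mol.
Photon energy at 413 nm: hc/λ = (6.626×10⁻³⁴)(2.998×10⁸)/(413×10⁻⁹) = 4.810×10⁻¹⁹ J.
Energy delivered: (251 mW)(2150 s) = 539.7 J.
Photons incident: 539.7 / 4.810×10⁻¹⁹ = 1.122×10²¹, i.e. 1.122×10²¹/6.022×10²³ = 0.001863 mol.
Photons absorbed: 0.254 × 0.001863 = 4.732×10⁻⁴ mol.
Φ = 4.68×10⁻⁴ mol / 4.732×10⁻⁴ mol photons = 0.989.

Φ = 0.989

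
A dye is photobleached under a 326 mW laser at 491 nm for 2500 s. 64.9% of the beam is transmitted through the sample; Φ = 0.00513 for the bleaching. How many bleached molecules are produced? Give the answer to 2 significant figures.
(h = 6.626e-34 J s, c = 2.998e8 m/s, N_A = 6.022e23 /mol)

3.6e18 bleached molecules

Photon energy at 491 nm: hc/λ = (6.626e-34)(2.998e8)/(491e-9) = 4.046e-19 J.
Energy delivered: (326 mW)(2500 s) = 815.0 J.
Photons incident: 815.0 / 4.046e-19 = 2.014e21, i.e. 2.014e21/6.022e23 = 0.003344 mol.
Fraction absorbed: 1 − 64.9/100 = 0.3510.
Photons absorbed: 0.3510 × 0.003344 = 0.001174 mol.
Product: Φ × n_abs = 0.00513 × 0.001174 = 6.023e-6 mol.
As a count: 6.023e-6 × 6.022e23 = 3.6e18.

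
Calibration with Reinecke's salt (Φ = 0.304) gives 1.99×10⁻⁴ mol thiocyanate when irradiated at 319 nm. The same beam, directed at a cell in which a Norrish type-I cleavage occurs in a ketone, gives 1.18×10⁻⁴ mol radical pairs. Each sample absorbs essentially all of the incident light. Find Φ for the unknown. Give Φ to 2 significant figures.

Φ = 0.18

Photons absorbed by the actinometer: 1.99×10⁻⁴ / 0.304 = 6.546×10⁻⁴ mol.
Φ(unknown) = 1.18×10⁻⁴ / 6.546×10⁻⁴ = 0.18.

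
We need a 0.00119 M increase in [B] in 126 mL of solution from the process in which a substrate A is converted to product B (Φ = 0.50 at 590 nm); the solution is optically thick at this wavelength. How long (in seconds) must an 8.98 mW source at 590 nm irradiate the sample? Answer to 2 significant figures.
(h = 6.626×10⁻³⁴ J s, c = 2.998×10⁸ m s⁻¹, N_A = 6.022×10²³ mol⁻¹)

Product: (0.00119 M)(0.126 L) = 1.499×10⁻⁴ mol.
Photons that must be absorbed: 1.499×10⁻⁴ / 0.50 = 2.998×10⁻⁴ mol.
Photon energy: hc/λ = 3.367×10⁻¹⁹ J; per mole, 2.028×10⁵ J mol⁻¹.
Energy required: 2.998×10⁻⁴ × 2.028×10⁵ = 60.80 J.
Time: 60.80 J / 0.00898 W = 6800 s.

t ≈ 6800 s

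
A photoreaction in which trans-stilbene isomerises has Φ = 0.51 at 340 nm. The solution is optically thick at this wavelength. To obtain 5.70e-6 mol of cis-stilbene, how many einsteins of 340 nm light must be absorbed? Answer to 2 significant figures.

1.1e-5 einstein

Photons that must be absorbed: 5.70e-6 / 0.51 = 1.118e-5 mol.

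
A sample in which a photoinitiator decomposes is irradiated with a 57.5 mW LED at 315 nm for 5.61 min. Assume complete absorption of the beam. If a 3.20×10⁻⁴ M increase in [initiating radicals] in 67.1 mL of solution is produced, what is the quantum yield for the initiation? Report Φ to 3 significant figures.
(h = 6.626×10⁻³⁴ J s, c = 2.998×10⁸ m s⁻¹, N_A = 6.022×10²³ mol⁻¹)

Φ = 0.421

Product: (3.20×10⁻⁴ M)(0.0671 L) = 2.147×10⁻⁵ mol.
Photon energy at 315 nm: hc/λ = (6.626×10⁻³⁴)(2.998×10⁸)/(315×10⁻⁹) = 6.306×10⁻¹⁹ J.
Energy delivered: (57.5 mW)(336.6 s) = 19.35 J.
Photons incident: 19.35 / 6.306×10⁻¹⁹ = 3.069×10¹⁹, i.e. 3.069×10¹⁹/6.022×10²³ = 5.096×10⁻⁵ mol.
Φ = 2.147×10⁻⁵ mol / 5.096×10⁻⁵ mol photons = 0.421.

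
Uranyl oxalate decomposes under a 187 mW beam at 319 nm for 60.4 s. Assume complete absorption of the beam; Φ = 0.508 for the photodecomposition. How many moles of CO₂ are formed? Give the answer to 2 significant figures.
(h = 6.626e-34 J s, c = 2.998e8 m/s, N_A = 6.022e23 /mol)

Photon energy at 319 nm: hc/λ = (6.626e-34)(2.998e8)/(319e-9) = 6.227e-19 J.
Energy delivered: (187 mW)(60.4 s) = 11.29 J.
Photons incident: 11.29 / 6.227e-19 = 1.813e19, i.e. 1.813e19/6.022e23 = 3.011e-5 mol.
Product: Φ × n_abs = 0.508 × 3.011e-5 = 1.530e-5 mol.

1.5e-5 mol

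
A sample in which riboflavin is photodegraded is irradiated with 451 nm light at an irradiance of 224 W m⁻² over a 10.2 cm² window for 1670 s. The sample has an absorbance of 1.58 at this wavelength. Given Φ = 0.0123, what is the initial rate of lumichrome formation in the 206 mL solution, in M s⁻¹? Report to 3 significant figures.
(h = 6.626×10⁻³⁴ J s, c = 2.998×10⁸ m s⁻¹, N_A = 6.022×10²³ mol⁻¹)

5.01×10⁻⁸ M s⁻¹

Photon energy at 451 nm: hc/λ = (6.626×10⁻³⁴)(2.998×10⁸)/(451×10⁻⁹) = 4.405×10⁻¹⁹ J.
Energy delivered: (224 W m⁻²)(10.2×10⁻⁴ m²)(1670 s) = 381.6 J.
Photons incident: 381.6 / 4.405×10⁻¹⁹ = 8.663×10²⁰, i.e. 8.663×10²⁰/6.022×10²³ = 0.001439 mol.
Fraction absorbed: 1 − 10^(−1.58) = 0.9737.
Photons absorbed: 0.9737 × 0.001439 = 0.001401 mol.
Product formed: 0.0123 × 0.001401 = 1.723×10⁻⁵ mol.
Rate: 1.723×10⁻⁵ mol / (1670 s × 0.206 L) = 5.01×10⁻⁸ M s⁻¹.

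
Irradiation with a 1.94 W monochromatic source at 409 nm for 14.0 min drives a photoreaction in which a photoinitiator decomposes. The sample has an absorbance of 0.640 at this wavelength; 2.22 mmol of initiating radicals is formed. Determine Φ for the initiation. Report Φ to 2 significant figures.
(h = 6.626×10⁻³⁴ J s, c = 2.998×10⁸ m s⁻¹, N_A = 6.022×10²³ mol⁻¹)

Φ = 0.52

Product: 2.22 mmol = 0.00222 mol.
Photon energy at 409 nm: hc/λ = (6.626×10⁻³⁴)(2.998×10⁸)/(409×10⁻⁹) = 4.857×10⁻¹⁹ J.
Energy delivered: (1.94 W)(840 s) = 1630 J.
Photons incident: 1630 / 4.857×10⁻¹⁹ = 3.356×10²¹, i.e. 3.356×10²¹/6.022×10²³ = 0.005573 mol.
Fraction absorbed: 1 − 10^(−0.640) = 0.7709.
Photons absorbed: 0.7709 × 0.005573 = 0.004296 mol.
Φ = 0.00222 mol / 0.004296 mol photons = 0.52.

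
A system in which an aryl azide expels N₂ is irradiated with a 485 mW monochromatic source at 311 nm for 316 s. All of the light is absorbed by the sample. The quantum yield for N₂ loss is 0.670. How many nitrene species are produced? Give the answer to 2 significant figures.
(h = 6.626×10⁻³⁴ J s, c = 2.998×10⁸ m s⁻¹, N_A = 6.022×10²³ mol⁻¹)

Photon energy at 311 nm: hc/λ = (6.626×10⁻³⁴)(2.998×10⁸)/(311×10⁻⁹) = 6.387×10⁻¹⁹ J.
Energy delivered: (485 mW)(316 s) = 153.3 J.
Photons incident: 153.3 / 6.387×10⁻¹⁹ = 2.400×10²⁰, i.e. 2.400×10²⁰/6.022×10²³ = 3.985×10⁻⁴ mol.
Product: Φ × n_abs = 0.670 × 3.985×10⁻⁴ = 2.670×10⁻⁴ mol.
As a count: 2.670×10⁻⁴ × 6.022×10²³ = 1.6×10²⁰.

1.6×10²⁰ species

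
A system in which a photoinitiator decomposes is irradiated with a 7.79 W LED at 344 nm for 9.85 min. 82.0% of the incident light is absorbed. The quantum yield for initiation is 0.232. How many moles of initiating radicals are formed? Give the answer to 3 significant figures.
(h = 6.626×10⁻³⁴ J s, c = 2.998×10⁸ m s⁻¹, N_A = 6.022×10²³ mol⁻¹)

0.00252 mol

Photon energy at 344 nm: hc/λ = (6.626×10⁻³⁴)(2.998×10⁸)/(344×10⁻⁹) = 5.775×10⁻¹⁹ J.
Energy delivered: (7.79 W)(591 s) = 4604 J.
Photons incident: 4604 / 5.775×10⁻¹⁹ = 7.972×10²¹, i.e. 7.972×10²¹/6.022×10²³ = 0.01324 mol.
Photons absorbed: 0.820 × 0.01324 = 0.01086 mol.
Product: Φ × n_abs = 0.232 × 0.01086 = 0.002520 mol.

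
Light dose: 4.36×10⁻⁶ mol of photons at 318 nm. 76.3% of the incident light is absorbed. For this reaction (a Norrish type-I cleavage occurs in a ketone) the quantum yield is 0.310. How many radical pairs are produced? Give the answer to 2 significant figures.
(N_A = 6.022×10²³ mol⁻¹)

6.2×10¹⁷ radical pairs

Photons absorbed: 0.763 × 4.36×10⁻⁶ = 3.327×10⁻⁶ mol.
Product: Φ × n_abs = 0.310 × 3.327×10⁻⁶ = 1.031×10⁻⁶ mol.
As a count: 1.031×10⁻⁶ × 6.022×10²³ = 6.2×10¹⁷.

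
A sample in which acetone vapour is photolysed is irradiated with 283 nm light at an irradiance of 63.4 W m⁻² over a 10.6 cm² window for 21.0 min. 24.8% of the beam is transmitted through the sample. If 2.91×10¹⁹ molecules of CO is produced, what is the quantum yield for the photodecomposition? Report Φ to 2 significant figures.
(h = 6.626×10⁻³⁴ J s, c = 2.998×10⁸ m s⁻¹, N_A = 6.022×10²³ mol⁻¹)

Product: 2.91×10¹⁹ / 6.022×10²³ = 4.832×10⁻⁵ mol.
Photon energy at 283 nm: hc/λ = (6.626×10⁻³⁴)(2.998×10⁸)/(283×10⁻⁹) = 7.019×10⁻¹⁹ J.
Energy delivered: (63.4 W m⁻²)(10.6×10⁻⁴ m²)(1260 s) = 84.68 J.
Photons incident: 84.68 / 7.019×10⁻¹⁹ = 1.206×10²⁰, i.e. 1.206×10²⁰/6.022×10²³ = 2.003×10⁻⁴ mol.
Fraction absorbed: 1 − 24.8/100 = 0.7520.
Photons absorbed: 0.7520 × 2.003×10⁻⁴ = 1.506×10⁻⁴ mol.
Φ = 4.832×10⁻⁵ mol / 1.506×10⁻⁴ mol photons = 0.32.

Φ = 0.32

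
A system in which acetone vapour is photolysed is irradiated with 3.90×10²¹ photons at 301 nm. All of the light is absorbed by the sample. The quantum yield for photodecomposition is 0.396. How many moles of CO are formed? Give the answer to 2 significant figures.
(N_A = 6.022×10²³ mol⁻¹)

Moles of photons: 3.90×10²¹ / 6.022×10²³ = 0.006476 mol.
Product: Φ × n_abs = 0.396 × 0.006476 = 0.002564 mol.

0.0026 mol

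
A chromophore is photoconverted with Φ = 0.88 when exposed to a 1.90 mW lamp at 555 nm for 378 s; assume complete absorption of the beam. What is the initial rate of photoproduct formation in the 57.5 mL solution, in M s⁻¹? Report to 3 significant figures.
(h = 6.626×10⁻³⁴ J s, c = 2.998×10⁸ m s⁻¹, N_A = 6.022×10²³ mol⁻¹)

Photon energy at 555 nm: hc/λ = (6.626×10⁻³⁴)(2.998×10⁸)/(555×10⁻⁹) = 3.579×10⁻¹⁹ J.
Energy delivered: (1.90 mW)(378 s) = 0.7182 J.
Photons incident: 0.7182 / 3.579×10⁻¹⁹ = 2.007×10¹⁸, i.e. 2.007×10¹⁸/6.022×10²³ = 3.333×10⁻⁶ mol.
Product formed: 0.88 × 3.333×10⁻⁶ = 2.933×10⁻⁶ mol.
Rate: 2.933×10⁻⁶ mol / (378 s × 0.0575 L) = 1.35×10⁻⁷ M s⁻¹.

1.35×10⁻⁷ M s⁻¹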